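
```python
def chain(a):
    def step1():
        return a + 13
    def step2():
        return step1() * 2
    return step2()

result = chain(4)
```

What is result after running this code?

Step 1: chain(4) captures a = 4.
Step 2: step2() calls step1() which returns 4 + 13 = 17.
Step 3: step2() returns 17 * 2 = 34

The answer is 34.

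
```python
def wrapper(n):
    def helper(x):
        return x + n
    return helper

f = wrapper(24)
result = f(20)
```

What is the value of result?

Step 1: wrapper(24) creates a closure that captures n = 24.
Step 2: f(20) calls the closure with x = 20, returning 20 + 24 = 44.
Step 3: result = 44

The answer is 44.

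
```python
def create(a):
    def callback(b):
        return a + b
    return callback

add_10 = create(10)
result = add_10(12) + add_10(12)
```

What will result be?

Step 1: add_10 captures a = 10.
Step 2: add_10(12) = 10 + 12 = 22, called twice.
Step 3: result = 22 + 22 = 44

The answer is 44.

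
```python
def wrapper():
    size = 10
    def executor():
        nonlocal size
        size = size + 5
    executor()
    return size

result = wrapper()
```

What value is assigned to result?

Step 1: wrapper() sets size = 10.
Step 2: executor() uses nonlocal to modify size in wrapper's scope: size = 10 + 5 = 15.
Step 3: wrapper() returns the modified size = 15

The answer is 15.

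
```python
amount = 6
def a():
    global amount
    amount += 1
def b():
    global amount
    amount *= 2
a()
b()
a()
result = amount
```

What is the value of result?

Step 1: amount = 6.
Step 2: a(): amount = 6 + 1 = 7.
Step 3: b(): amount = 7 * 2 = 14.
Step 4: a(): amount = 14 + 1 = 15

The answer is 15.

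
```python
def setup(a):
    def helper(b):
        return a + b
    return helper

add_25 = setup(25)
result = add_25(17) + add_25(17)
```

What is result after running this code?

Step 1: add_25 captures a = 25.
Step 2: add_25(17) = 25 + 17 = 42, called twice.
Step 3: result = 42 + 42 = 84

The answer is 84.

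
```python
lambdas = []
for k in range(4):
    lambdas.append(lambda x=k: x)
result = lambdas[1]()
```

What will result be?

Step 1: Default argument x=k captures k's value at each iteration.
Step 2: lambdas[1] captured x = 1 when k was 1.
Step 3: result = 1

The answer is 1.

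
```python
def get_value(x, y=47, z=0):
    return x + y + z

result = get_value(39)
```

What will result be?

Step 1: get_value(39) uses defaults y = 47, z = 0.
Step 2: Returns 39 + 47 + 0 = 86.
Step 3: result = 86

The answer is 86.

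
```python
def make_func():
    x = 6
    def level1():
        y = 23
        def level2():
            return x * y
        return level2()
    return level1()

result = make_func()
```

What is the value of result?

Step 1: x = 6 in make_func. y = 23 in level1.
Step 2: level2() reads x = 6 and y = 23 from enclosing scopes.
Step 3: result = 6 * 23 = 138

The answer is 138.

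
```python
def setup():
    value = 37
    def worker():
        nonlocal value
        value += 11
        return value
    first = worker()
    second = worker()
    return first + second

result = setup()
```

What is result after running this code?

Step 1: value starts at 37.
Step 2: First call: value = 37 + 11 = 48, returns 48.
Step 3: Second call: value = 48 + 11 = 59, returns 59.
Step 4: result = 48 + 59 = 107

The answer is 107.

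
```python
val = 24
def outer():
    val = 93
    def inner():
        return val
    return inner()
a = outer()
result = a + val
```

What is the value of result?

Step 1: outer() has local val = 93. inner() reads from enclosing.
Step 2: outer() returns 93. Global val = 24 unchanged.
Step 3: result = 93 + 24 = 117

The answer is 117.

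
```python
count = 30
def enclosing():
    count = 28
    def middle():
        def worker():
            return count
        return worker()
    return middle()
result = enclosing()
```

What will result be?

Step 1: enclosing() defines count = 28. middle() and worker() have no local count.
Step 2: worker() checks local (none), enclosing middle() (none), enclosing enclosing() and finds count = 28.
Step 3: result = 28

The answer is 28.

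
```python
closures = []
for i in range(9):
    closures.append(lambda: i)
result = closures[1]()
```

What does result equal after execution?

Step 1: The loop creates 9 lambdas, all referencing the same variable i.
Step 2: After the loop, i = 8 (final value).
Step 3: closures[1]() looks up i at call time and finds 8. This is the late binding gotcha. result = 8

The answer is 8.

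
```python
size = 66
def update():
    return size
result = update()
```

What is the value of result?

Step 1: size = 66 is defined in the global scope.
Step 2: update() looks up size. No local size exists, so Python checks the global scope via LEGB rule and finds size = 66.
Step 3: result = 66

The answer is 66.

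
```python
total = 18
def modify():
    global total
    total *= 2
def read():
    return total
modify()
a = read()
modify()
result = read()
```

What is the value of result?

Step 1: total = 18.
Step 2: First modify(): total = 18 * 2 = 36.
Step 3: Second modify(): total = 36 * 2 = 72.
Step 4: read() returns 72

The answer is 72.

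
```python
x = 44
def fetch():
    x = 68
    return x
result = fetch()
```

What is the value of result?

Step 1: Global x = 44.
Step 2: fetch() creates local x = 68, shadowing the global.
Step 3: Returns local x = 68. result = 68

The answer is 68.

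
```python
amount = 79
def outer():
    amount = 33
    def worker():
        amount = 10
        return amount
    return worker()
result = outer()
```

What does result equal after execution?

Step 1: Three scopes define amount: global (79), outer (33), worker (10).
Step 2: worker() has its own local amount = 10, which shadows both enclosing and global.
Step 3: result = 10 (local wins in LEGB)

The answer is 10.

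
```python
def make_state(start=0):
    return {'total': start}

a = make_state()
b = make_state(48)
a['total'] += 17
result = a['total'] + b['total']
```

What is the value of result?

Step 1: make_state() returns a new dict each call (immutable default 0).
Step 2: a = {'total': 0}, b = {'total': 48}.
Step 3: a['total'] += 17 = 17. result = 17 + 48 = 65

The answer is 65.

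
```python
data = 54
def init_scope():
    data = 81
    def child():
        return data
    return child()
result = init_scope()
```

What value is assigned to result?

Step 1: data = 54 globally, but init_scope() defines data = 81 locally.
Step 2: child() looks up data. Not in local scope, so checks enclosing scope (init_scope) and finds data = 81.
Step 3: result = 81

The answer is 81.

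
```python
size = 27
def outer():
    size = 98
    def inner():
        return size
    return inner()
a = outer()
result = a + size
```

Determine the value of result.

Step 1: outer() has local size = 98. inner() reads from enclosing.
Step 2: outer() returns 98. Global size = 27 unchanged.
Step 3: result = 98 + 27 = 125

The answer is 125.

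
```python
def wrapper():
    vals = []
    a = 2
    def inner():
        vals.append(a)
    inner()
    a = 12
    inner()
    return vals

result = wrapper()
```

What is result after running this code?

Step 1: a = 2. inner() appends current a to vals.
Step 2: First inner(): appends 2. Then a = 12.
Step 3: Second inner(): appends 12 (closure sees updated a). result = [2, 12]

The answer is [2, 12].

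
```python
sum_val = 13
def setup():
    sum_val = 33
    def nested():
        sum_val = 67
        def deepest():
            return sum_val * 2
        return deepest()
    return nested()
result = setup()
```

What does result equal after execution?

Step 1: deepest() looks up sum_val through LEGB: not local, finds sum_val = 67 in enclosing nested().
Step 2: Returns 67 * 2 = 134.
Step 3: result = 134

The answer is 134.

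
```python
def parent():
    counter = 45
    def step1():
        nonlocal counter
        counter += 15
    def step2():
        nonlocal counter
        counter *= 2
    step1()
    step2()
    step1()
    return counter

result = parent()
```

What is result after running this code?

Step 1: counter = 45.
Step 2: step1(): counter = 45 + 15 = 60.
Step 3: step2(): counter = 60 * 2 = 120.
Step 4: step1(): counter = 120 + 15 = 135. result = 135

The answer is 135.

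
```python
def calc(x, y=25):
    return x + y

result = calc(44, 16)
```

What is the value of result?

Step 1: calc(44, 16) overrides default y with 16.
Step 2: Returns 44 + 16 = 60.
Step 3: result = 60

The answer is 60.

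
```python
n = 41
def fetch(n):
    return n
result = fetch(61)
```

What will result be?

Step 1: Global n = 41.
Step 2: fetch(61) takes parameter n = 61, which shadows the global.
Step 3: result = 61

The answer is 61.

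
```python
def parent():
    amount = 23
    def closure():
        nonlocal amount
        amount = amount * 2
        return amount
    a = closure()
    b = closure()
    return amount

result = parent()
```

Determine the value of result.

Step 1: amount starts at 23.
Step 2: First closure(): amount = 23 * 2 = 46.
Step 3: Second closure(): amount = 46 * 2 = 92.
Step 4: result = 92

The answer is 92.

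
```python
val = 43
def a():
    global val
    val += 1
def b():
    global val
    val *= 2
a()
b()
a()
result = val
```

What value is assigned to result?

Step 1: val = 43.
Step 2: a(): val = 43 + 1 = 44.
Step 3: b(): val = 44 * 2 = 88.
Step 4: a(): val = 88 + 1 = 89

The answer is 89.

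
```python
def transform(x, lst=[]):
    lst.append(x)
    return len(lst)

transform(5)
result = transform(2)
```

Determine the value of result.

Step 1: Mutable default list persists between calls.
Step 2: First call: lst = [5], len = 1. Second call: lst = [5, 2], len = 2.
Step 3: result = 2

The answer is 2.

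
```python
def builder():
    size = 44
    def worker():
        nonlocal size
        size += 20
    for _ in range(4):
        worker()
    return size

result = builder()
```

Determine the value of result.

Step 1: size = 44.
Step 2: worker() is called 4 times in a loop, each adding 20 via nonlocal.
Step 3: size = 44 + 20 * 4 = 124

The answer is 124.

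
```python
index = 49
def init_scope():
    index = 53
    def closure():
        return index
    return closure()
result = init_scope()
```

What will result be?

Step 1: index = 49 globally, but init_scope() defines index = 53 locally.
Step 2: closure() looks up index. Not in local scope, so checks enclosing scope (init_scope) and finds index = 53.
Step 3: result = 53

The answer is 53.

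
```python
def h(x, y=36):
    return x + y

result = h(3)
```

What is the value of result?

Step 1: h(3) uses default y = 36.
Step 2: Returns 3 + 36 = 39.
Step 3: result = 39

The answer is 39.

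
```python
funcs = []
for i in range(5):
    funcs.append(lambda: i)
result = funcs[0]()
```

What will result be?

Step 1: The loop creates 5 lambdas, all referencing the same variable i.
Step 2: After the loop, i = 4 (final value).
Step 3: funcs[0]() looks up i at call time and finds 4. This is the late binding gotcha. result = 4

The answer is 4.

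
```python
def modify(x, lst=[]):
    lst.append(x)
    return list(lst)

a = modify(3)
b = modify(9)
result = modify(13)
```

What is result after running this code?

Step 1: Default list is shared. list() creates copies for return values.
Step 2: Internal list grows: [3] -> [3, 9] -> [3, 9, 13].
Step 3: result = [3, 9, 13]

The answer is [3, 9, 13].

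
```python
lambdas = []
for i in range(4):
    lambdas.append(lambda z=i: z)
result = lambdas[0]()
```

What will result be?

Step 1: Default argument z=i captures i's value at each iteration.
Step 2: lambdas[0] captured z = 0 when i was 0.
Step 3: result = 0

The answer is 0.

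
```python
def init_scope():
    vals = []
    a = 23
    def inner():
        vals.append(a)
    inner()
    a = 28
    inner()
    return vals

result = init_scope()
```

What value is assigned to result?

Step 1: a = 23. inner() appends current a to vals.
Step 2: First inner(): appends 23. Then a = 28.
Step 3: Second inner(): appends 28 (closure sees updated a). result = [23, 28]

The answer is [23, 28].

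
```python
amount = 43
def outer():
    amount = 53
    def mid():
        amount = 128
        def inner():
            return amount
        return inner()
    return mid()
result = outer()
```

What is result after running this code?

Step 1: Three levels of shadowing: global 43, outer 53, mid 128.
Step 2: inner() finds amount = 128 in enclosing mid() scope.
Step 3: result = 128

The answer is 128.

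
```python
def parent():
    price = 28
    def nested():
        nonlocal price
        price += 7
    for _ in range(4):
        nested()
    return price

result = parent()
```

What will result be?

Step 1: price = 28.
Step 2: nested() is called 4 times in a loop, each adding 7 via nonlocal.
Step 3: price = 28 + 7 * 4 = 56

The answer is 56.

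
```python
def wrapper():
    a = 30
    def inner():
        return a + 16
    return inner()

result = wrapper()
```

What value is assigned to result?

Step 1: wrapper() defines a = 30.
Step 2: inner() reads a = 30 from enclosing scope, returns 30 + 16 = 46.
Step 3: result = 46

The answer is 46.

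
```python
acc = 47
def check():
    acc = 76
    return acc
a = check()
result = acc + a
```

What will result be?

Step 1: Global acc = 47. check() returns local acc = 76.
Step 2: a = 76. Global acc still = 47.
Step 3: result = 47 + 76 = 123

The answer is 123.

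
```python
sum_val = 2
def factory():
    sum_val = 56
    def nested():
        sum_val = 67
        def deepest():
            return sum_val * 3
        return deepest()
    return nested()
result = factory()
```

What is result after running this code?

Step 1: deepest() looks up sum_val through LEGB: not local, finds sum_val = 67 in enclosing nested().
Step 2: Returns 67 * 3 = 201.
Step 3: result = 201

The answer is 201.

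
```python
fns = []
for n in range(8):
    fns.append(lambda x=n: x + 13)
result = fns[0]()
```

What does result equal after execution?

Step 1: Default argument x=n captures n's value at definition time.
Step 2: fns[0] was defined when n = 0, so x defaults to 0.
Step 3: result = 0 + 13 = 13 (default arg fixes the late binding issue)

The answer is 13.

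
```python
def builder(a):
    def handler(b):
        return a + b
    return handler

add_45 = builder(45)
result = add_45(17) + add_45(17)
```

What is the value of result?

Step 1: add_45 captures a = 45.
Step 2: add_45(17) = 45 + 17 = 62, called twice.
Step 3: result = 62 + 62 = 124

The answer is 124.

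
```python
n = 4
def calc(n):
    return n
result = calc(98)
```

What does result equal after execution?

Step 1: Global n = 4.
Step 2: calc(98) takes parameter n = 98, which shadows the global.
Step 3: result = 98

The answer is 98.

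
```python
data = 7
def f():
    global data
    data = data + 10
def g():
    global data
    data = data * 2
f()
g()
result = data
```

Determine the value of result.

Step 1: data = 7.
Step 2: f() adds 10: data = 7 + 10 = 17.
Step 3: g() doubles: data = 17 * 2 = 34.
Step 4: result = 34

The answer is 34.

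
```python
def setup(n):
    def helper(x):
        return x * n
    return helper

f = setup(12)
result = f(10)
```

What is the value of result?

Step 1: setup(12) creates a closure capturing n = 12.
Step 2: f(10) computes 10 * 12 = 120.
Step 3: result = 120

The answer is 120.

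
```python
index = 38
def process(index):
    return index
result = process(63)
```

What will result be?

Step 1: Global index = 38.
Step 2: process(63) takes parameter index = 63, which shadows the global.
Step 3: result = 63

The answer is 63.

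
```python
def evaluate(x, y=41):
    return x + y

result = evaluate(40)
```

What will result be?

Step 1: evaluate(40) uses default y = 41.
Step 2: Returns 40 + 41 = 81.
Step 3: result = 81

The answer is 81.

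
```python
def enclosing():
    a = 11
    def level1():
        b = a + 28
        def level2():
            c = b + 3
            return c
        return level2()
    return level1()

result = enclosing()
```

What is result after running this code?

Step 1: a = 11. b = a + 28 = 39.
Step 2: c = b + 3 = 39 + 3 = 42.
Step 3: result = 42

The answer is 42.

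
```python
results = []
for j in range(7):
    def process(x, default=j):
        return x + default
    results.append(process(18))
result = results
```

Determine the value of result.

Step 1: Default argument default=j is evaluated at function definition time.
Step 2: Each iteration creates process with default = current j value.
Step 3: process(18) returns 18 + default. results = [18, 19, 20, 21, 22, 23, 24]

The answer is [18, 19, 20, 21, 22, 23, 24].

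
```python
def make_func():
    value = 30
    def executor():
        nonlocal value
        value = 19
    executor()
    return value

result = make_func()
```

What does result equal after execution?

Step 1: make_func() sets value = 30.
Step 2: executor() uses nonlocal to reassign value = 19.
Step 3: result = 19

The answer is 19.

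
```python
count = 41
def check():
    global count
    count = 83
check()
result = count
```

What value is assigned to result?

Step 1: count = 41 globally.
Step 2: check() declares global count and sets it to 83.
Step 3: After check(), global count = 83. result = 83

The answer is 83.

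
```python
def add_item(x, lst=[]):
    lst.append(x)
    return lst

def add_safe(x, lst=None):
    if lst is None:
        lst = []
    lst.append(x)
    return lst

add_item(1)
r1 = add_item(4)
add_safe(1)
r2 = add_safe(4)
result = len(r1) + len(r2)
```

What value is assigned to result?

Step 1: add_item shares mutable default: after 2 calls, lst = [1, 4], len = 2.
Step 2: add_safe creates fresh list each time: r2 = [4], len = 1.
Step 3: result = 2 + 1 = 3

The answer is 3.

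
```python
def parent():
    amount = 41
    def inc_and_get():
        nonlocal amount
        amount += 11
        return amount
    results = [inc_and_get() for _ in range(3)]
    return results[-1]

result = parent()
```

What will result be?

Step 1: amount = 41.
Step 2: Three calls to inc_and_get(), each adding 11.
Step 3: Last value = 41 + 11 * 3 = 74

The answer is 74.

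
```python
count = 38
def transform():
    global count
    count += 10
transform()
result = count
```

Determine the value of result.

Step 1: count = 38 globally.
Step 2: transform() modifies global count: count += 10 = 48.
Step 3: result = 48

The answer is 48.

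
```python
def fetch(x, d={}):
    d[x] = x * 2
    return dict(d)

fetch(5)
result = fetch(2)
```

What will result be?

Step 1: Mutable default dict is shared across calls.
Step 2: First call adds 5: 10. Second call adds 2: 4.
Step 3: result = {5: 10, 2: 4}

The answer is {5: 10, 2: 4}.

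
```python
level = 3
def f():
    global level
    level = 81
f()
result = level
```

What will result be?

Step 1: level = 3 globally.
Step 2: f() declares global level and sets it to 81.
Step 3: After f(), global level = 81. result = 81

The answer is 81.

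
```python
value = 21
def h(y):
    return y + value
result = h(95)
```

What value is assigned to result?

Step 1: value = 21 is defined globally.
Step 2: h(95) uses parameter y = 95 and looks up value from global scope = 21.
Step 3: result = 95 + 21 = 116

The answer is 116.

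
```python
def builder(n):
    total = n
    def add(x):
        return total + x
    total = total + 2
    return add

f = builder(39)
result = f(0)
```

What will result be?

Step 1: builder(39) sets total = 39, then total = 39 + 2 = 41.
Step 2: Closures capture by reference, so add sees total = 41.
Step 3: f(0) returns 41 + 0 = 41

The answer is 41.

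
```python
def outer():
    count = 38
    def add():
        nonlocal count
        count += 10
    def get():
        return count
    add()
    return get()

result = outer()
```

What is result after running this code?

Step 1: count = 38. add() modifies it via nonlocal, get() reads it.
Step 2: add() makes count = 38 + 10 = 48.
Step 3: get() returns 48. result = 48

The answer is 48.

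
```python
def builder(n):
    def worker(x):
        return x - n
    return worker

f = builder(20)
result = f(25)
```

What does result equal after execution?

Step 1: builder(20) creates a closure capturing n = 20.
Step 2: f(25) computes 25 - 20 = 5.
Step 3: result = 5

The answer is 5.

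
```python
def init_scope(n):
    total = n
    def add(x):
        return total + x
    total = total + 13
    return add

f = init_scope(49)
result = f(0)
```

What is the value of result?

Step 1: init_scope(49) sets total = 49, then total = 49 + 13 = 62.
Step 2: Closures capture by reference, so add sees total = 62.
Step 3: f(0) returns 62 + 0 = 62

The answer is 62.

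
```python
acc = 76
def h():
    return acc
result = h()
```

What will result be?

Step 1: acc = 76 is defined in the global scope.
Step 2: h() looks up acc. No local acc exists, so Python checks the global scope via LEGB rule and finds acc = 76.
Step 3: result = 76

The answer is 76.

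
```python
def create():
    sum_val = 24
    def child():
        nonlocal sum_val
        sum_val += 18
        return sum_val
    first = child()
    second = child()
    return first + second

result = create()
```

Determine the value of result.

Step 1: sum_val starts at 24.
Step 2: First call: sum_val = 24 + 18 = 42, returns 42.
Step 3: Second call: sum_val = 42 + 18 = 60, returns 60.
Step 4: result = 42 + 60 = 102

The answer is 102.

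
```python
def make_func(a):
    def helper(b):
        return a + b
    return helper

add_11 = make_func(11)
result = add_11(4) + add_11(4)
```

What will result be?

Step 1: add_11 captures a = 11.
Step 2: add_11(4) = 11 + 4 = 15, called twice.
Step 3: result = 15 + 15 = 30

The answer is 30.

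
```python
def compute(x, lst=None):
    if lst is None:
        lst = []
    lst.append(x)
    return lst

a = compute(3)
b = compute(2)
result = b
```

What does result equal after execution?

Step 1: None default with guard creates a NEW list each call.
Step 2: a = [3] (fresh list). b = [2] (another fresh list).
Step 3: result = [2] (this is the fix for mutable default)

The answer is [2].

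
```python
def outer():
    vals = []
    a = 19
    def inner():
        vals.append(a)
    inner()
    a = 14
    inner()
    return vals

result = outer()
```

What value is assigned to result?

Step 1: a = 19. inner() appends current a to vals.
Step 2: First inner(): appends 19. Then a = 14.
Step 3: Second inner(): appends 14 (closure sees updated a). result = [19, 14]

The answer is [19, 14].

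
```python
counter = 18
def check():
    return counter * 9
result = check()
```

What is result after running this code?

Step 1: counter = 18 is defined globally.
Step 2: check() looks up counter from global scope = 18, then computes 18 * 9 = 162.
Step 3: result = 162

The answer is 162.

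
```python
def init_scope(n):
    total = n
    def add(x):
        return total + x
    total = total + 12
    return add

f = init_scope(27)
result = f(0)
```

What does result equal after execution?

Step 1: init_scope(27) sets total = 27, then total = 27 + 12 = 39.
Step 2: Closures capture by reference, so add sees total = 39.
Step 3: f(0) returns 39 + 0 = 39

The answer is 39.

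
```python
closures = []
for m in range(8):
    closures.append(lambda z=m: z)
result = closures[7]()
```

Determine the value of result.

Step 1: Default argument z=m captures m's value at each iteration.
Step 2: closures[7] captured z = 7 when m was 7.
Step 3: result = 7

The answer is 7.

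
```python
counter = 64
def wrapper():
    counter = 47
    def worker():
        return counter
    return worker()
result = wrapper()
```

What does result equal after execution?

Step 1: counter = 64 globally, but wrapper() defines counter = 47 locally.
Step 2: worker() looks up counter. Not in local scope, so checks enclosing scope (wrapper) and finds counter = 47.
Step 3: result = 47

The answer is 47.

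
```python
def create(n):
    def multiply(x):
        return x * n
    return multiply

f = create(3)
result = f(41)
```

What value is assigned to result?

Step 1: create(3) returns multiply closure with n = 3.
Step 2: f(41) computes 41 * 3 = 123.
Step 3: result = 123

The answer is 123.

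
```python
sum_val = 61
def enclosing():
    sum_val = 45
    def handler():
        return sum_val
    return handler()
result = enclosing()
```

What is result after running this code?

Step 1: sum_val = 61 globally, but enclosing() defines sum_val = 45 locally.
Step 2: handler() looks up sum_val. Not in local scope, so checks enclosing scope (enclosing) and finds sum_val = 45.
Step 3: result = 45

The answer is 45.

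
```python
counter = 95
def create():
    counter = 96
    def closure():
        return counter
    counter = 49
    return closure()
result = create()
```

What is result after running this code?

Step 1: create() sets counter = 96, then later counter = 49.
Step 2: closure() is called after counter is reassigned to 49. Closures capture variables by reference, not by value.
Step 3: result = 49

The answer is 49.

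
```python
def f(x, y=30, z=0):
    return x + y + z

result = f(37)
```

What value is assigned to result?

Step 1: f(37) uses defaults y = 30, z = 0.
Step 2: Returns 37 + 30 + 0 = 67.
Step 3: result = 67

The answer is 67.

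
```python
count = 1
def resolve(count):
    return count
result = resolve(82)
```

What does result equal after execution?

Step 1: Global count = 1.
Step 2: resolve(82) takes parameter count = 82, which shadows the global.
Step 3: result = 82

The answer is 82.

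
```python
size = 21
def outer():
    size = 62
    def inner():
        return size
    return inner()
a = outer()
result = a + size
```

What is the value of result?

Step 1: outer() has local size = 62. inner() reads from enclosing.
Step 2: outer() returns 62. Global size = 21 unchanged.
Step 3: result = 62 + 21 = 83

The answer is 83.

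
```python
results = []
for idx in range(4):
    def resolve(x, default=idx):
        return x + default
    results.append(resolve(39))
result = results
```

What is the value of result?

Step 1: Default argument default=idx is evaluated at function definition time.
Step 2: Each iteration creates resolve with default = current idx value.
Step 3: resolve(39) returns 39 + default. results = [39, 40, 41, 42]

The answer is [39, 40, 41, 42].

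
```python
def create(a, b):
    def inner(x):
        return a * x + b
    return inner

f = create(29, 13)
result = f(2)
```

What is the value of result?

Step 1: create(29, 13) captures a = 29, b = 13.
Step 2: f(2) computes 29 * 2 + 13 = 71.
Step 3: result = 71

The answer is 71.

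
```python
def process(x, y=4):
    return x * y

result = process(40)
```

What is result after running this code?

Step 1: process(40) uses default y = 4.
Step 2: Returns 40 * 4 = 160.
Step 3: result = 160

The answer is 160.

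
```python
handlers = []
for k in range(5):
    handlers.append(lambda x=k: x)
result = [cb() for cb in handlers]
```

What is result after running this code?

Step 1: Default arg x=k captures k at each iteration.
Step 2: Each lambda has its own default: 0, 1, ..., 4.
Step 3: result = [0, 1, 2, 3, 4]

The answer is [0, 1, 2, 3, 4].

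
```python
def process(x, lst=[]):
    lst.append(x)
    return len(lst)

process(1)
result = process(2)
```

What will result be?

Step 1: Mutable default list persists between calls.
Step 2: First call: lst = [1], len = 1. Second call: lst = [1, 2], len = 2.
Step 3: result = 2

The answer is 2.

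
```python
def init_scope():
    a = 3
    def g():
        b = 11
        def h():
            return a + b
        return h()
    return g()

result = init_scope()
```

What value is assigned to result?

Step 1: init_scope() defines a = 3. g() defines b = 11.
Step 2: h() accesses both from enclosing scopes: a = 3, b = 11.
Step 3: result = 3 + 11 = 14

The answer is 14.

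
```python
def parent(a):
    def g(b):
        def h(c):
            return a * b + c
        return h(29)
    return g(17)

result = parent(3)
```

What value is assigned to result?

Step 1: a = 3, b = 17, c = 29.
Step 2: h() computes a * b + c = 3 * 17 + 29 = 80.
Step 3: result = 80

The answer is 80.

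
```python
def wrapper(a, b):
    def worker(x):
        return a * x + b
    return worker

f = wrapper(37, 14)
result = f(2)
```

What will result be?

Step 1: wrapper(37, 14) captures a = 37, b = 14.
Step 2: f(2) computes 37 * 2 + 14 = 88.
Step 3: result = 88

The answer is 88.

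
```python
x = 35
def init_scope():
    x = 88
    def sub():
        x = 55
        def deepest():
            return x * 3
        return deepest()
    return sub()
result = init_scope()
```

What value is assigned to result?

Step 1: deepest() looks up x through LEGB: not local, finds x = 55 in enclosing sub().
Step 2: Returns 55 * 3 = 165.
Step 3: result = 165

The answer is 165.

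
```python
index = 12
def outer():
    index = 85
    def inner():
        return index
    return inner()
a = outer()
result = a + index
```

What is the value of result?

Step 1: outer() has local index = 85. inner() reads from enclosing.
Step 2: outer() returns 85. Global index = 12 unchanged.
Step 3: result = 85 + 12 = 97

The answer is 97.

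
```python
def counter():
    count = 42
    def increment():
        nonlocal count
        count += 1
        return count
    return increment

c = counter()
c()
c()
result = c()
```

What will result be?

Step 1: counter() creates closure with count = 42.
Step 2: Each c() call increments count via nonlocal. After 3 calls: 42 + 3 = 45.
Step 3: result = 45

The answer is 45.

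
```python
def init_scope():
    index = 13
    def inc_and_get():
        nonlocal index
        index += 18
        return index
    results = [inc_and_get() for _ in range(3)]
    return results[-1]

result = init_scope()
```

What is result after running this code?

Step 1: index = 13.
Step 2: Three calls to inc_and_get(), each adding 18.
Step 3: Last value = 13 + 18 * 3 = 67

The answer is 67.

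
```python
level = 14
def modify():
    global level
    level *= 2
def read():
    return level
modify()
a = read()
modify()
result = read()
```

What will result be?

Step 1: level = 14.
Step 2: First modify(): level = 14 * 2 = 28.
Step 3: Second modify(): level = 28 * 2 = 56.
Step 4: read() returns 56

The answer is 56.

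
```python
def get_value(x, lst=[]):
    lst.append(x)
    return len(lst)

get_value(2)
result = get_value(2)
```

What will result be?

Step 1: Mutable default list persists between calls.
Step 2: First call: lst = [2], len = 1. Second call: lst = [2, 2], len = 2.
Step 3: result = 2

The answer is 2.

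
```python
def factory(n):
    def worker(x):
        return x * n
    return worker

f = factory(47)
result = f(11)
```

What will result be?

Step 1: factory(47) creates a closure capturing n = 47.
Step 2: f(11) computes 11 * 47 = 517.
Step 3: result = 517

The answer is 517.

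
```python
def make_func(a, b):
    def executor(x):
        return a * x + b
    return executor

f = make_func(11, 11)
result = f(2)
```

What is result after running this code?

Step 1: make_func(11, 11) captures a = 11, b = 11.
Step 2: f(2) computes 11 * 2 + 11 = 33.
Step 3: result = 33

The answer is 33.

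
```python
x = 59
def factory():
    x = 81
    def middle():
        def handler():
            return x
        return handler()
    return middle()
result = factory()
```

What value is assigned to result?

Step 1: factory() defines x = 81. middle() and handler() have no local x.
Step 2: handler() checks local (none), enclosing middle() (none), enclosing factory() and finds x = 81.
Step 3: result = 81

The answer is 81.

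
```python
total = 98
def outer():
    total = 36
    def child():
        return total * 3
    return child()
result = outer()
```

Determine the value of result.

Step 1: outer() shadows global total with total = 36.
Step 2: child() finds total = 36 in enclosing scope, computes 36 * 3 = 108.
Step 3: result = 108

The answer is 108.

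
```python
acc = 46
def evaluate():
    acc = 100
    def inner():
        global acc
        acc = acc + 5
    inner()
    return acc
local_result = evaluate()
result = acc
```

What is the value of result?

Step 1: Global acc = 46. evaluate() creates local acc = 100.
Step 2: inner() declares global acc and adds 5: global acc = 46 + 5 = 51.
Step 3: evaluate() returns its local acc = 100 (unaffected by inner).
Step 4: result = global acc = 51

The answer is 51.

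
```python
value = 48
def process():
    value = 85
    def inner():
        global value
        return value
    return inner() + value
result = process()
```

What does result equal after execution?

Step 1: Global value = 48. process() shadows with local value = 85.
Step 2: inner() uses global keyword, so inner() returns global value = 48.
Step 3: process() returns 48 + 85 = 133

The answer is 133.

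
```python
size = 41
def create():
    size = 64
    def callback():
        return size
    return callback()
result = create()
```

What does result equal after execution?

Step 1: size = 41 globally, but create() defines size = 64 locally.
Step 2: callback() looks up size. Not in local scope, so checks enclosing scope (create) and finds size = 64.
Step 3: result = 64

The answer is 64.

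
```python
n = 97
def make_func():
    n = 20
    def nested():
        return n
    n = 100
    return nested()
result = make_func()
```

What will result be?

Step 1: make_func() sets n = 20, then later n = 100.
Step 2: nested() is called after n is reassigned to 100. Closures capture variables by reference, not by value.
Step 3: result = 100

The answer is 100.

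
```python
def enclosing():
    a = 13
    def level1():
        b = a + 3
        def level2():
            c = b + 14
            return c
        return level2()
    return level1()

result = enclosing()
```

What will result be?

Step 1: a = 13. b = a + 3 = 16.
Step 2: c = b + 14 = 16 + 14 = 30.
Step 3: result = 30

The answer is 30.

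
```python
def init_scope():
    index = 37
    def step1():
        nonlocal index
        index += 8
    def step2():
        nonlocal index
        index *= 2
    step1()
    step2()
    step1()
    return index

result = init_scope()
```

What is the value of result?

Step 1: index = 37.
Step 2: step1(): index = 37 + 8 = 45.
Step 3: step2(): index = 45 * 2 = 90.
Step 4: step1(): index = 90 + 8 = 98. result = 98

The answer is 98.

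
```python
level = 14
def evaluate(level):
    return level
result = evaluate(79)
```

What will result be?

Step 1: Global level = 14.
Step 2: evaluate(79) takes parameter level = 79, which shadows the global.
Step 3: result = 79

The answer is 79.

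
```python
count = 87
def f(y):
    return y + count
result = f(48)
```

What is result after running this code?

Step 1: count = 87 is defined globally.
Step 2: f(48) uses parameter y = 48 and looks up count from global scope = 87.
Step 3: result = 48 + 87 = 135

The answer is 135.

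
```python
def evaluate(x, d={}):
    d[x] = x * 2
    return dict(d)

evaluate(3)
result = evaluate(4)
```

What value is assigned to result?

Step 1: Mutable default dict is shared across calls.
Step 2: First call adds 3: 6. Second call adds 4: 8.
Step 3: result = {3: 6, 4: 8}

The answer is {3: 6, 4: 8}.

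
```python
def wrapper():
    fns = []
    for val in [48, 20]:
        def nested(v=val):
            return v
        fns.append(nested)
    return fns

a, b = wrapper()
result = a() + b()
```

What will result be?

Step 1: Default argument v=val captures val at each iteration.
Step 2: a() returns 48 (captured at first iteration), b() returns 20 (captured at second).
Step 3: result = 48 + 20 = 68

The answer is 68.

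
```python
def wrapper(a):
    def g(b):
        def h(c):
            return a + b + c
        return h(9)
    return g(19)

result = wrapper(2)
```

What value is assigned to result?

Step 1: a = 2, b = 19, c = 9 across three nested scopes.
Step 2: h() accesses all three via LEGB rule.
Step 3: result = 2 + 19 + 9 = 30

The answer is 30.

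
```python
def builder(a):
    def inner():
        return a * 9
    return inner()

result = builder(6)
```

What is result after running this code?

Step 1: builder(6) binds parameter a = 6.
Step 2: inner() accesses a = 6 from enclosing scope.
Step 3: result = 6 * 9 = 54

The answer is 54.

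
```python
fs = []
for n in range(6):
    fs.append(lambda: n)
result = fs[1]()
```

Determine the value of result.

Step 1: The loop creates 6 lambdas, all referencing the same variable n.
Step 2: After the loop, n = 5 (final value).
Step 3: fs[1]() looks up n at call time and finds 5. This is the late binding gotcha. result = 5

The answer is 5.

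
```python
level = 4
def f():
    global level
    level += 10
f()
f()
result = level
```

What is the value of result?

Step 1: level = 4.
Step 2: First f(): level = 4 + 10 = 14.
Step 3: Second f(): level = 14 + 10 = 24. result = 24

The answer is 24.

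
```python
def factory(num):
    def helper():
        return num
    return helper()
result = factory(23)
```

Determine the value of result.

Step 1: factory(23) binds parameter num = 23.
Step 2: helper() looks up num in enclosing scope and finds the parameter num = 23.
Step 3: result = 23

The answer is 23.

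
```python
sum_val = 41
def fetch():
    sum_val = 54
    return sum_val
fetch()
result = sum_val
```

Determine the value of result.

Step 1: Global sum_val = 41.
Step 2: fetch() creates local sum_val = 54 (shadow, not modification).
Step 3: After fetch() returns, global sum_val is unchanged. result = 41

The answer is 41.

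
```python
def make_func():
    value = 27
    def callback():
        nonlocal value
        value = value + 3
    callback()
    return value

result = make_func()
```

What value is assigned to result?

Step 1: make_func() sets value = 27.
Step 2: callback() uses nonlocal to modify value in make_func's scope: value = 27 + 3 = 30.
Step 3: make_func() returns the modified value = 30

The answer is 30.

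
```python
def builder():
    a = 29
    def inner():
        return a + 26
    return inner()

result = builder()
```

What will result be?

Step 1: builder() defines a = 29.
Step 2: inner() reads a = 29 from enclosing scope, returns 29 + 26 = 55.
Step 3: result = 55

The answer is 55.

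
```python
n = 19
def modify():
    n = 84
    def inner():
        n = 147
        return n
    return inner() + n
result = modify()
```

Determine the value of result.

Step 1: modify() has local n = 84. inner() has local n = 147.
Step 2: inner() returns its local n = 147.
Step 3: modify() returns 147 + its own n (84) = 231

The answer is 231.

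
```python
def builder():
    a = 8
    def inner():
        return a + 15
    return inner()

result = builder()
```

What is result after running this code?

Step 1: builder() defines a = 8.
Step 2: inner() reads a = 8 from enclosing scope, returns 8 + 15 = 23.
Step 3: result = 23

The answer is 23.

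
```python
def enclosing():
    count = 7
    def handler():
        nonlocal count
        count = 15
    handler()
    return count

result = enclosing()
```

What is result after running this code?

Step 1: enclosing() sets count = 7.
Step 2: handler() uses nonlocal to reassign count = 15.
Step 3: result = 15

The answer is 15.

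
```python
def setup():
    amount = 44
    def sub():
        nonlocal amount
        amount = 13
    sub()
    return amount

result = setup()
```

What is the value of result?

Step 1: setup() sets amount = 44.
Step 2: sub() uses nonlocal to reassign amount = 13.
Step 3: result = 13

The answer is 13.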